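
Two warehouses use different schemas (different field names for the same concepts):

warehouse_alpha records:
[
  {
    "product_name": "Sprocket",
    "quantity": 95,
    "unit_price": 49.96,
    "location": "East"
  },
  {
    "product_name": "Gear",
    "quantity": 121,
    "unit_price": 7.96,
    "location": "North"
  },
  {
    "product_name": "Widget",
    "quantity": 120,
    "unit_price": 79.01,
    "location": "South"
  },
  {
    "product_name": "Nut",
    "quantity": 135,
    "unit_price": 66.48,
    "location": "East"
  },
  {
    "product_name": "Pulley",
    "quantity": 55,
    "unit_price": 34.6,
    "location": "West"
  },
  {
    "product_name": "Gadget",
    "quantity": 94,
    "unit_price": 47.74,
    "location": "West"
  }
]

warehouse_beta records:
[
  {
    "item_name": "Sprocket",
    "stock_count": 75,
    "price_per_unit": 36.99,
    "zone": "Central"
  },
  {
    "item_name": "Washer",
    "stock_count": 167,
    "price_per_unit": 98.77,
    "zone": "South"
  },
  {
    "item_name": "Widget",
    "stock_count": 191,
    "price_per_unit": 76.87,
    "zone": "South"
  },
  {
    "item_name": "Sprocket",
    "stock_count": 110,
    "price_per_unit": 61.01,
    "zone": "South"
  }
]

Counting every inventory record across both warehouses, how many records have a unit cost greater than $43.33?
7

Schema mapping: "unit_price" (warehouse_alpha) = "price_per_unit" (warehouse_beta) = unit cost

Records > $43.33 in warehouse_alpha: 4
Records > $43.33 in warehouse_beta: 3

Total count: 4 + 3 = 7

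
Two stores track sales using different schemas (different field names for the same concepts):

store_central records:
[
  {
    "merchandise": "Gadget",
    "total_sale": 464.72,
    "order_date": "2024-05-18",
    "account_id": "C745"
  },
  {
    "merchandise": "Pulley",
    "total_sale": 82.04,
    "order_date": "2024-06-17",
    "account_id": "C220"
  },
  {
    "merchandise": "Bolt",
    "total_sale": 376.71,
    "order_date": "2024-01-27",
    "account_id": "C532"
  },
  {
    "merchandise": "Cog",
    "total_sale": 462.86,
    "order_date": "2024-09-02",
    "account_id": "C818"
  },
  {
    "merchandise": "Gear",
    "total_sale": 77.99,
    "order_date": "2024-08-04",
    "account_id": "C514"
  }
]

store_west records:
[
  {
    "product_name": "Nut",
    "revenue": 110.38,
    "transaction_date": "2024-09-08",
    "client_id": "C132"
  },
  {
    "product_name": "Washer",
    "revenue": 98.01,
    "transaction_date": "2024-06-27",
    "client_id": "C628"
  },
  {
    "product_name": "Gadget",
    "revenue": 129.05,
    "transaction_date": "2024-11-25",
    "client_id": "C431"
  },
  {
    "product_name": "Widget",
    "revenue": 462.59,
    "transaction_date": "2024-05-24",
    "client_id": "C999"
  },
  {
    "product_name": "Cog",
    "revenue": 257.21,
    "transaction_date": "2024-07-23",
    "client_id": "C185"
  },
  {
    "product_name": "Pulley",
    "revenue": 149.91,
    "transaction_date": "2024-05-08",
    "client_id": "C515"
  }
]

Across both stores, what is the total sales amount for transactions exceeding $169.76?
2024.09

Schema mapping: "total_sale" (store_central) = "revenue" (store_west) = sale amount

Sum of sales > $169.76 in store_central: 1304.29
Sum of sales > $169.76 in store_west: 719.8

Total: 1304.29 + 719.8 = 2024.09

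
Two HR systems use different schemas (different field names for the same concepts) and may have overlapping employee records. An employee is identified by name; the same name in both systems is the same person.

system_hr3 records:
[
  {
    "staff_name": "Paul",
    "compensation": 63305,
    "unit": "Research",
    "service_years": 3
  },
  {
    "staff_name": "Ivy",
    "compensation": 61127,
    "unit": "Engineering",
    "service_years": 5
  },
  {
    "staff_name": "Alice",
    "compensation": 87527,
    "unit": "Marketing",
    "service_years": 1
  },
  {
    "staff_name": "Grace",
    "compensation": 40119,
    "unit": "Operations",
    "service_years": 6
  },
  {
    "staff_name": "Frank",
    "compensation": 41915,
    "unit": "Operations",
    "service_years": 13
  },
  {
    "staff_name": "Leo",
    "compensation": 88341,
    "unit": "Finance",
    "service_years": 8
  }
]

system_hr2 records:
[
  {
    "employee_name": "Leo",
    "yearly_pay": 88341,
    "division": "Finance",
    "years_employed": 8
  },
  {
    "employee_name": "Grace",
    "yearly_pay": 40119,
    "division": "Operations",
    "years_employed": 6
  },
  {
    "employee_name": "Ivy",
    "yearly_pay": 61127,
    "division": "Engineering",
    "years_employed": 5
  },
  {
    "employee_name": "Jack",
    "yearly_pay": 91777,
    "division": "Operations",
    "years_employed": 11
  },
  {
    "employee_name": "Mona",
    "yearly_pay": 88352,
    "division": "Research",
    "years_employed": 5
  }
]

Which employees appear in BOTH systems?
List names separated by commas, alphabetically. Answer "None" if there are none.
Grace, Ivy, Leo

Schema mapping: "staff_name" (system_hr3) = "employee_name" (system_hr2) = employee name

Names in system_hr3: ['Alice', 'Frank', 'Grace', 'Ivy', 'Leo', 'Paul']
Names in system_hr2: ['Grace', 'Ivy', 'Jack', 'Leo', 'Mona']

Intersection: ['Grace', 'Ivy', 'Leo']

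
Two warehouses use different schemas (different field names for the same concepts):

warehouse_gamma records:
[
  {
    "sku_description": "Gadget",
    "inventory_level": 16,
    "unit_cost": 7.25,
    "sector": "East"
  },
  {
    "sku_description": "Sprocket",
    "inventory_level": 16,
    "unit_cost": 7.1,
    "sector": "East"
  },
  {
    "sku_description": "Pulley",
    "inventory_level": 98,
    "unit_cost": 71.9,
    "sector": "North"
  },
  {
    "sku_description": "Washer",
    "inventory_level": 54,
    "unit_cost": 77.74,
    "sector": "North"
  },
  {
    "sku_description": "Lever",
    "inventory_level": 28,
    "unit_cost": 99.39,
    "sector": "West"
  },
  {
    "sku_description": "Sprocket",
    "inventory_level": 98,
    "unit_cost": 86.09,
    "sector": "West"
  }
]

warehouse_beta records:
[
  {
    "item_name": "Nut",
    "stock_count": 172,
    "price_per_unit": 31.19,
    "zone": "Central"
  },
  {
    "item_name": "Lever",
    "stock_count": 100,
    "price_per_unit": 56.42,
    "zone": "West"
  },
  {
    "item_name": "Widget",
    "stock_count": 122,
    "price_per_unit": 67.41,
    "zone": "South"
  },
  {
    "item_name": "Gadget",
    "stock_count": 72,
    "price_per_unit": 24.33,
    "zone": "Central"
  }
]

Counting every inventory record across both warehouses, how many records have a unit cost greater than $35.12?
6

Schema mapping: "unit_cost" (warehouse_gamma) = "price_per_unit" (warehouse_beta) = unit cost

Records > $35.12 in warehouse_gamma: 4
Records > $35.12 in warehouse_beta: 2

Total count: 4 + 2 = 6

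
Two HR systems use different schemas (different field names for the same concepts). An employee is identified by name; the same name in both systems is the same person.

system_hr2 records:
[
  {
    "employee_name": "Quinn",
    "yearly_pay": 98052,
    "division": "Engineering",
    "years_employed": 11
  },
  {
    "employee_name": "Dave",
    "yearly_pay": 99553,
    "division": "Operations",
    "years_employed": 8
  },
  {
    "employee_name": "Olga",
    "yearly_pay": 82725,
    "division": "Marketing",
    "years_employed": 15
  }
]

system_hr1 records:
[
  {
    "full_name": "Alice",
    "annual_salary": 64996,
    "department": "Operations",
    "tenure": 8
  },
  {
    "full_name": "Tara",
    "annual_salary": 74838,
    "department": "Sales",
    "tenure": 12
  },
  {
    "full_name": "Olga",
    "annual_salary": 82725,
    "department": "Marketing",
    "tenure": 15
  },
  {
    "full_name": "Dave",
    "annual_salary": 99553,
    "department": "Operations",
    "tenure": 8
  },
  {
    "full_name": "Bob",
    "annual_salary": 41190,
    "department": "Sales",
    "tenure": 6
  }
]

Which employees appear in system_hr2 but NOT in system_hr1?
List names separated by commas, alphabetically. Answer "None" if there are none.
Quinn

Schema mapping: "employee_name" (system_hr2) = "full_name" (system_hr1) = employee name

Names in system_hr2: ['Dave', 'Olga', 'Quinn']
Names in system_hr1: ['Alice', 'Bob', 'Dave', 'Olga', 'Tara']

In system_hr2 but not system_hr1: ['Quinn']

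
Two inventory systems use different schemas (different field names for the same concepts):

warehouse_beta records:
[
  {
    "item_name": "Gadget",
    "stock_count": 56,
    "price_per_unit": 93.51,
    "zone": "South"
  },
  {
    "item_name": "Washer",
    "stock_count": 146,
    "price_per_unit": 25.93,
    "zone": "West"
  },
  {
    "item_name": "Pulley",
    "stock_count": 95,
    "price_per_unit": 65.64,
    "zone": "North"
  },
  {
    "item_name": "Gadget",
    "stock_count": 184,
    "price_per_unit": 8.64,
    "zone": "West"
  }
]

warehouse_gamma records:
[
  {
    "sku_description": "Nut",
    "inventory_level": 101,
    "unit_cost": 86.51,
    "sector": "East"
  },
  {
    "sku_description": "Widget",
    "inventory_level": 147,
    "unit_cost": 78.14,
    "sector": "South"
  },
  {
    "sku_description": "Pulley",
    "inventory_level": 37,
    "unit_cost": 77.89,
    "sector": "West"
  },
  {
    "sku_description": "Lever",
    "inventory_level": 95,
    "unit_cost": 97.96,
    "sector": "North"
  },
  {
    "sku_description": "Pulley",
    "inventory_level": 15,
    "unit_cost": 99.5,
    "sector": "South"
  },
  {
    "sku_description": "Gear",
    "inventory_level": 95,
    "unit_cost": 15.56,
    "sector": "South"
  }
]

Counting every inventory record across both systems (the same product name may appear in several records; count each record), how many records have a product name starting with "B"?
0

Schema mapping: "item_name" (warehouse_beta) = "sku_description" (warehouse_gamma) = product name

Records with product name starting with "B" in warehouse_beta: 0
Records with product name starting with "B" in warehouse_gamma: 0

Total: 0 + 0 = 0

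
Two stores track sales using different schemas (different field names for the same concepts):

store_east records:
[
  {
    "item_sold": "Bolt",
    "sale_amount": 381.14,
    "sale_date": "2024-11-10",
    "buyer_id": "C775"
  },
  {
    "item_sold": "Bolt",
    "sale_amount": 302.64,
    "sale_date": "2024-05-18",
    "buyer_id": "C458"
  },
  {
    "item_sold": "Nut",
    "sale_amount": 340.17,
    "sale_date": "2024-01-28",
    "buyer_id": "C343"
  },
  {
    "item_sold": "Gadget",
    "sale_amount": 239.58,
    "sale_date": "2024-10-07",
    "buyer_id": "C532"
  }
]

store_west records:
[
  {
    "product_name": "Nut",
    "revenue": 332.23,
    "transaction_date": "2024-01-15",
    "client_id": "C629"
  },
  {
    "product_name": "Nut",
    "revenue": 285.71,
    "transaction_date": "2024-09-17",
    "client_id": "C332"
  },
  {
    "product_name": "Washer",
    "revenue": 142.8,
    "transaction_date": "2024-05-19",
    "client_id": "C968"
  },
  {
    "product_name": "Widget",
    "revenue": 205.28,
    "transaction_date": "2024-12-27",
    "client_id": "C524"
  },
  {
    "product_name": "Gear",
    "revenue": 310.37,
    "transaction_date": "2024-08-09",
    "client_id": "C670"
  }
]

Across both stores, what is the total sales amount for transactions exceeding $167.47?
2397.12

Schema mapping: "sale_amount" (store_east) = "revenue" (store_west) = sale amount

Sum of sales > $167.47 in store_east: 1263.53
Sum of sales > $167.47 in store_west: 1133.59

Total: 1263.53 + 1133.59 = 2397.12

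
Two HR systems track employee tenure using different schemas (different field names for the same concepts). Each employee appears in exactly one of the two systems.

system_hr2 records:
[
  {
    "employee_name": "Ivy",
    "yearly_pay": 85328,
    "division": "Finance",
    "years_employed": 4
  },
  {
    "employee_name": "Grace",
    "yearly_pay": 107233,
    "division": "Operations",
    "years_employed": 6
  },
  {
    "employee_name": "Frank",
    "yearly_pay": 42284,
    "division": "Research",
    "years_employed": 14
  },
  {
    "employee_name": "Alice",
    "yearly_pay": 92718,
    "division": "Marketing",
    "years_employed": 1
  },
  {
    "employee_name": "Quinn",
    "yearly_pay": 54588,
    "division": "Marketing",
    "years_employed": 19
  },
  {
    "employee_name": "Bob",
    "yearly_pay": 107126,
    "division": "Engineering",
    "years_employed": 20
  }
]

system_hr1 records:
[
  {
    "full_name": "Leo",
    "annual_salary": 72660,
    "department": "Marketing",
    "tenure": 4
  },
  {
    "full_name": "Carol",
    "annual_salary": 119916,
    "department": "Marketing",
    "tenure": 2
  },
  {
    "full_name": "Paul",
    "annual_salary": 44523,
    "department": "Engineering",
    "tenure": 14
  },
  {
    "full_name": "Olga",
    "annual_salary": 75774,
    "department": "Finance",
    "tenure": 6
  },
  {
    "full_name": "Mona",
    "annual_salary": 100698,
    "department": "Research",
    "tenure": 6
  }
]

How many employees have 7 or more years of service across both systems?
4

Reconcile schemas: "years_employed" (system_hr2) = "tenure" (system_hr1) = years of service

From system_hr2: 3 employees with >= 7 years
From system_hr1: 1 employees with >= 7 years

Total: 3 + 1 = 4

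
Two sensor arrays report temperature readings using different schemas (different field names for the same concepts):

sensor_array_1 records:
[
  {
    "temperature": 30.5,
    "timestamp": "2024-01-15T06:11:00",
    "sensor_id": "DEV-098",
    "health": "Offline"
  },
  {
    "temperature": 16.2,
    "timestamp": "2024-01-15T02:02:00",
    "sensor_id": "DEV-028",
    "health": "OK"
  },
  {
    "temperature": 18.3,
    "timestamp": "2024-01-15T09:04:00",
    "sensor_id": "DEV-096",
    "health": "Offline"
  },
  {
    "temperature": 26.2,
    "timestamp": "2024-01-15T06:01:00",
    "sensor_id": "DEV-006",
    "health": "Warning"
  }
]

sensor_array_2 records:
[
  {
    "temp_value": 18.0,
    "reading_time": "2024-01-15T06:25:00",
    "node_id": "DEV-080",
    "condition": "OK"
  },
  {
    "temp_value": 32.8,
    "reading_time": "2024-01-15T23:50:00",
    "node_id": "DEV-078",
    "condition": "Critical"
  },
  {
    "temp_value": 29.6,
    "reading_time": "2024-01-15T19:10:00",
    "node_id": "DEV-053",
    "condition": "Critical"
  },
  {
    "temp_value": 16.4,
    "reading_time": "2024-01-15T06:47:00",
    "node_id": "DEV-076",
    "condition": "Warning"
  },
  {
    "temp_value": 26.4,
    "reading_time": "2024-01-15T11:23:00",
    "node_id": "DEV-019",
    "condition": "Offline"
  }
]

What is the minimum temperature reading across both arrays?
16.2

Schema mapping: "temperature" (sensor_array_1) = "temp_value" (sensor_array_2) = temperature reading

Minimum in sensor_array_1: 16.2
Minimum in sensor_array_2: 16.4

Overall minimum: min(16.2, 16.4) = 16.2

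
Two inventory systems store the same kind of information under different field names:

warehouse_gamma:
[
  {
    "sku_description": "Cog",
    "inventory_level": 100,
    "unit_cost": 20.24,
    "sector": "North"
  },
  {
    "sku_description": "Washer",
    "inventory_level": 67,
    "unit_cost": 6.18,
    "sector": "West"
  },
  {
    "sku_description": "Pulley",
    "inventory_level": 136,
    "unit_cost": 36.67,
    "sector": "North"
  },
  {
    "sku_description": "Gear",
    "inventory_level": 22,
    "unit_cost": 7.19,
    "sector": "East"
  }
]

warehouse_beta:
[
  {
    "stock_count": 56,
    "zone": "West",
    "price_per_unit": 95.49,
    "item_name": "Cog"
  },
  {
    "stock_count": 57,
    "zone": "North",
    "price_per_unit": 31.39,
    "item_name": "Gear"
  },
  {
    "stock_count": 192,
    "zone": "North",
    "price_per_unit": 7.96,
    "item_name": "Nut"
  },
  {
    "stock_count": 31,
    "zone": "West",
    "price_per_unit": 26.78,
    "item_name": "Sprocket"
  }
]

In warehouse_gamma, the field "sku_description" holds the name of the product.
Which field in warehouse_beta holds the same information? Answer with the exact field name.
item_name

In warehouse_gamma, "sku_description" holds the name of the product.
The fields in warehouse_beta are: "stock_count", "zone", "price_per_unit", "item_name".
"item_name" is the match: the name refers to the same concept and its values are product-name strings (e.g. 'Cog', 'Gear').
The other fields ("stock_count", "zone", "price_per_unit") hold different kinds of data.

So "sku_description" in warehouse_gamma corresponds to "item_name" in warehouse_beta.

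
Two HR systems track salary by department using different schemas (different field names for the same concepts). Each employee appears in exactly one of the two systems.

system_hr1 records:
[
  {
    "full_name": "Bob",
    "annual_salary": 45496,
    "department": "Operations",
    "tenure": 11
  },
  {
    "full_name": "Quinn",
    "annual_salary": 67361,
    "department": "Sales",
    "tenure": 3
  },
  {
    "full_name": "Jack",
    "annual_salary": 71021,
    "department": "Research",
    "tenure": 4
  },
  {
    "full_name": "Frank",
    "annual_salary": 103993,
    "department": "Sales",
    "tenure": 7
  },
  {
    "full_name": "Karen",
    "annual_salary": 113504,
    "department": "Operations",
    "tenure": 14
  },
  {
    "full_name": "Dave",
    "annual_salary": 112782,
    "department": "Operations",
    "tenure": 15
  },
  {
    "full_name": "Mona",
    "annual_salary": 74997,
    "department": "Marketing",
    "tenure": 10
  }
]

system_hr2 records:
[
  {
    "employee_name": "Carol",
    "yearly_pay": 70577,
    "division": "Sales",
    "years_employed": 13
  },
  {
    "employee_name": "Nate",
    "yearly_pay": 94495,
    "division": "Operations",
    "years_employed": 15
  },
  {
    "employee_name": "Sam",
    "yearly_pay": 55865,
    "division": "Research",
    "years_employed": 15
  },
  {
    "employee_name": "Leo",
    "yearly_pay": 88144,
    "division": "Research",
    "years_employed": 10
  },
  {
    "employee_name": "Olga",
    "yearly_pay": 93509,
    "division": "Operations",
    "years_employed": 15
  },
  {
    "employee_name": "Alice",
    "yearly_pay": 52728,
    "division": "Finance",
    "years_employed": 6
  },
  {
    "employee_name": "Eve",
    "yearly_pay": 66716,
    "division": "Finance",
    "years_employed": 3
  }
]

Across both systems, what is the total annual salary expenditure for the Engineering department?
0

Schema mappings:
- "department" (system_hr1) = "division" (system_hr2) = department
- "annual_salary" (system_hr1) = "yearly_pay" (system_hr2) = salary

Engineering salaries from system_hr1: 0
Engineering salaries from system_hr2: 0

Total: 0 + 0 = 0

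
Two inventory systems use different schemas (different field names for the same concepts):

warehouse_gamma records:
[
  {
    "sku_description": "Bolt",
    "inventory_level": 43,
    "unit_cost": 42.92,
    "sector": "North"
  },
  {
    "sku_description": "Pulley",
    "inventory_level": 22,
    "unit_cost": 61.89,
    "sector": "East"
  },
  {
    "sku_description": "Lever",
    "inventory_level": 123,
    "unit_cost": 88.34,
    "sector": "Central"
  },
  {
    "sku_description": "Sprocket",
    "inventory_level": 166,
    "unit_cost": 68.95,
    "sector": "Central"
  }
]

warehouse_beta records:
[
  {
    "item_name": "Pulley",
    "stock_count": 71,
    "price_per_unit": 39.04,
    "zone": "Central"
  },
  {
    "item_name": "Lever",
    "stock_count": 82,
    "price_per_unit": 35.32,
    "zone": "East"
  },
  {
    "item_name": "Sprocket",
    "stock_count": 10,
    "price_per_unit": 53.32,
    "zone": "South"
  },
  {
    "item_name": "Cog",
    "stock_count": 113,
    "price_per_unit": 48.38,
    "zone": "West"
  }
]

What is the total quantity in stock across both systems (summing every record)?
630

To reconcile these schemas, identify the field holding the quantity in stock in each system:
1. In warehouse_gamma it is "inventory_level"
2. In warehouse_beta it is "stock_count"

From warehouse_gamma: 43 + 22 + 123 + 166 = 354
From warehouse_beta: 71 + 82 + 10 + 113 = 276

Total: 354 + 276 = 630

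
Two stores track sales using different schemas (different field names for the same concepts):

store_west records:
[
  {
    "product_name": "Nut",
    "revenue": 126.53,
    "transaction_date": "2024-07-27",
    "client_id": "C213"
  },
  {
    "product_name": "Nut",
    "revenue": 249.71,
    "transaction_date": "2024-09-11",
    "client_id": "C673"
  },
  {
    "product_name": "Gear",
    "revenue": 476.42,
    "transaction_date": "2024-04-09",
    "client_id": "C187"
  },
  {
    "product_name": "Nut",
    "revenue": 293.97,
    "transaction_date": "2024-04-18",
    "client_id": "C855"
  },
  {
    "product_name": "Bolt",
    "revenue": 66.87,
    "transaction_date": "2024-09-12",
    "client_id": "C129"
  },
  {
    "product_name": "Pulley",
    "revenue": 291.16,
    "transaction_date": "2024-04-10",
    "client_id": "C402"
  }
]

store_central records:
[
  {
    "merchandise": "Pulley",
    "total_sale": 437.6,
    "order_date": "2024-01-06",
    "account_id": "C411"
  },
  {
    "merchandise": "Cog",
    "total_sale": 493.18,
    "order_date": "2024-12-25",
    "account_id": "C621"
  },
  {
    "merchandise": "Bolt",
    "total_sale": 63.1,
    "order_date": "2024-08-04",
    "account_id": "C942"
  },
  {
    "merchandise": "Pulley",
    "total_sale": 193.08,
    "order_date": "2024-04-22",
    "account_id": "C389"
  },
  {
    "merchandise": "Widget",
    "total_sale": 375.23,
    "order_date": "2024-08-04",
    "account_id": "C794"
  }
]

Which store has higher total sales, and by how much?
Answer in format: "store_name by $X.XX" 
store_central by $57.53

Schema mapping: "revenue" (store_west) = "total_sale" (store_central) = sale amount

Total for store_west: 1504.66
Total for store_central: 1562.19

Difference: |1504.66 - 1562.19| = 57.53
store_central has higher sales by $57.53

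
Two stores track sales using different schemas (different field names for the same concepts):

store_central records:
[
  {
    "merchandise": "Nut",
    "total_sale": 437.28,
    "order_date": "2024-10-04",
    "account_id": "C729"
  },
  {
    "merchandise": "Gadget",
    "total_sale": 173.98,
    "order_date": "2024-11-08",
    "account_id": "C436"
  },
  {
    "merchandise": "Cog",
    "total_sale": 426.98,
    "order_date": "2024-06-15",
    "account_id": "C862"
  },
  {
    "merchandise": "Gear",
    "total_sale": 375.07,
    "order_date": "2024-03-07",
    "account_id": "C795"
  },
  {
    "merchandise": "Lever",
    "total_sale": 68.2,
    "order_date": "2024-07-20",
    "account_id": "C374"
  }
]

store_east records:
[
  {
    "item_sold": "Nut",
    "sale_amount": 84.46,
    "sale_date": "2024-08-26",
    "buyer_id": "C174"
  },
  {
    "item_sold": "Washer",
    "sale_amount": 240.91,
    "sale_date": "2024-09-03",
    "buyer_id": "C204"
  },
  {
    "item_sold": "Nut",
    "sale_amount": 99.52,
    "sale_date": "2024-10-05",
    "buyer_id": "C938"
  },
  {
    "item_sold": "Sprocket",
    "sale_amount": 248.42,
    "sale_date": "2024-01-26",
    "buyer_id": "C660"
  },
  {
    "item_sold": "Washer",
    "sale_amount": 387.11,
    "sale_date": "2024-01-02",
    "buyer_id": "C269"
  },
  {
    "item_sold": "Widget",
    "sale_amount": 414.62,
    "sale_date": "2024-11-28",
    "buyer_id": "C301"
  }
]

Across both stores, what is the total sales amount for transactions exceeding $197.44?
2530.39

Schema mapping: "total_sale" (store_central) = "sale_amount" (store_east) = sale amount

Sum of sales > $197.44 in store_central: 1239.33
Sum of sales > $197.44 in store_east: 1291.06

Total: 1239.33 + 1291.06 = 2530.39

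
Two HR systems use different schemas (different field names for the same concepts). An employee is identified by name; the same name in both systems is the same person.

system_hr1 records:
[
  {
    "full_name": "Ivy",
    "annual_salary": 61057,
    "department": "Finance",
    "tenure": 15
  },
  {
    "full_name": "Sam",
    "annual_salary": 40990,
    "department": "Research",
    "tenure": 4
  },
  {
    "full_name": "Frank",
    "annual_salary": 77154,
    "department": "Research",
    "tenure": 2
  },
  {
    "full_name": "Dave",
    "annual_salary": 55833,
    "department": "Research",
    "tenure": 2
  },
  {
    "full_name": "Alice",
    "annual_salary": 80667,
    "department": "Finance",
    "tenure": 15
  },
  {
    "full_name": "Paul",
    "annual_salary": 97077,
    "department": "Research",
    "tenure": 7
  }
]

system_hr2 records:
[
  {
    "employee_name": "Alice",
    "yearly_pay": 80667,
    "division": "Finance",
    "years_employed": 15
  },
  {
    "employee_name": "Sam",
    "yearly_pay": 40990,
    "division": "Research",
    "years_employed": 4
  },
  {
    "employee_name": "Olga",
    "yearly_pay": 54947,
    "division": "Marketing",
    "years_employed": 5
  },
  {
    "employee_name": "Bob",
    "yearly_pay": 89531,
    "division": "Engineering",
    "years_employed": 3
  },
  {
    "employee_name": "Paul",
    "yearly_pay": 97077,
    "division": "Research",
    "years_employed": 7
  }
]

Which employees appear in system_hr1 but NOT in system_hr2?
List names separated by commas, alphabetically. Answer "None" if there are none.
Dave, Frank, Ivy

Schema mapping: "full_name" (system_hr1) = "employee_name" (system_hr2) = employee name

Names in system_hr1: ['Alice', 'Dave', 'Frank', 'Ivy', 'Paul', 'Sam']
Names in system_hr2: ['Alice', 'Bob', 'Olga', 'Paul', 'Sam']

In system_hr1 but not system_hr2: ['Dave', 'Frank', 'Ivy']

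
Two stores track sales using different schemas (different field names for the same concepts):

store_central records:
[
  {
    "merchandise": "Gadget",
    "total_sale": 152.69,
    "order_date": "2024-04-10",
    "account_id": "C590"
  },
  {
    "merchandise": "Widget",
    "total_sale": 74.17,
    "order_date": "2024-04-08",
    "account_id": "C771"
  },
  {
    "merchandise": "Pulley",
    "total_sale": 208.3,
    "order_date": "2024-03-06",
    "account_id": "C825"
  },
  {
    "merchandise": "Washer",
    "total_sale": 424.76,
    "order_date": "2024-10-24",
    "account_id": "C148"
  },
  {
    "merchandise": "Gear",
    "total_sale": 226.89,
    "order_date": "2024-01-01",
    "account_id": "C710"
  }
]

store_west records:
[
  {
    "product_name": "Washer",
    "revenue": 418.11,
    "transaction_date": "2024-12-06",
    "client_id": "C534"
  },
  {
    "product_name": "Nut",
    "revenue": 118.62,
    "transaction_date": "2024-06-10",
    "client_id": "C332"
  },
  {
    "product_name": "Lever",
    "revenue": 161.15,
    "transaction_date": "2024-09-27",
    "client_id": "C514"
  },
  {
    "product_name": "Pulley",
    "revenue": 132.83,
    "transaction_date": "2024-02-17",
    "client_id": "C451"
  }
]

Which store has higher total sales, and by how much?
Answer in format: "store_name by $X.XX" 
store_central by $256.10

Schema mapping: "total_sale" (store_central) = "revenue" (store_west) = sale amount

Total for store_central: 1086.81
Total for store_west: 830.71

Difference: |1086.81 - 830.71| = 256.10
store_central has higher sales by $256.10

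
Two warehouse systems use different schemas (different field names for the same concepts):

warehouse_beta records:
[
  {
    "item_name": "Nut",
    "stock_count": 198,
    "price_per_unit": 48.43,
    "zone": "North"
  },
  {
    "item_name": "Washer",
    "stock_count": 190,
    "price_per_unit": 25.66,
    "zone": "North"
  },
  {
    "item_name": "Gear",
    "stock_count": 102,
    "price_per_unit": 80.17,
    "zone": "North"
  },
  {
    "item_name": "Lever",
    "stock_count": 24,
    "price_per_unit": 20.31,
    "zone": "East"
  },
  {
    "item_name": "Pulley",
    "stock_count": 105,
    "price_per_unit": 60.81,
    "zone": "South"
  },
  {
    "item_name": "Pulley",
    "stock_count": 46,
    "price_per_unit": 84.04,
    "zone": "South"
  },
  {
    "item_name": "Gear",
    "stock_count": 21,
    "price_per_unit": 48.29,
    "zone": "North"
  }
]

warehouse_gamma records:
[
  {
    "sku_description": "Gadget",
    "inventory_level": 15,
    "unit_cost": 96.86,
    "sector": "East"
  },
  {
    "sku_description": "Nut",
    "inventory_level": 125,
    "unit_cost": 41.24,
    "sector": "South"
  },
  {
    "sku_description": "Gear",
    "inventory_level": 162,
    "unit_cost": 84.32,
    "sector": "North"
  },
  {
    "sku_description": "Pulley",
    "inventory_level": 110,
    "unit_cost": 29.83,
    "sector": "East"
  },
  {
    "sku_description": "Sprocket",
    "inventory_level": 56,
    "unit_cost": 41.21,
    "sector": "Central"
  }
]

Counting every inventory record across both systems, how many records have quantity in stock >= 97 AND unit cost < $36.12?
2

Schema mappings:
- "stock_count" (warehouse_beta) = "inventory_level" (warehouse_gamma) = quantity
- "price_per_unit" (warehouse_beta) = "unit_cost" (warehouse_gamma) = unit cost

Records meeting both conditions in warehouse_beta: 1
Records meeting both conditions in warehouse_gamma: 1

Total: 1 + 1 = 2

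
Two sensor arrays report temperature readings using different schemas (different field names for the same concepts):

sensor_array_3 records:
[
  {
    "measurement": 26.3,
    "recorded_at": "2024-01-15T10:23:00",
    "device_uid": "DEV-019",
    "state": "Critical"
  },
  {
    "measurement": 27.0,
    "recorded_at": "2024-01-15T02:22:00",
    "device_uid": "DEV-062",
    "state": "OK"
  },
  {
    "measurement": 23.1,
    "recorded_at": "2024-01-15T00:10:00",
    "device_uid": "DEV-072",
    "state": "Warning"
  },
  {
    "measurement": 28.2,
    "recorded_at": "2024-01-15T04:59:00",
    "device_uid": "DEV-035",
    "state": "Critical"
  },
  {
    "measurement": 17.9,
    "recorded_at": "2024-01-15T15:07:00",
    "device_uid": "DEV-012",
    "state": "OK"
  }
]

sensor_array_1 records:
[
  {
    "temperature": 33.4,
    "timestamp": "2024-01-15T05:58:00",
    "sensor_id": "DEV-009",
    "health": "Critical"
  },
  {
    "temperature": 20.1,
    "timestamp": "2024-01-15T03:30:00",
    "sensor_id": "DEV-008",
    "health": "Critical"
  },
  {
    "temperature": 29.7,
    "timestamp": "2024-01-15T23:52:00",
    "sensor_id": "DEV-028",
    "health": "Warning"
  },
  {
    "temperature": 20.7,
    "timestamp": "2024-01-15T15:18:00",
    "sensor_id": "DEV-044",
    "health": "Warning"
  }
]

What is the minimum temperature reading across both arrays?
17.9

Schema mapping: "measurement" (sensor_array_3) = "temperature" (sensor_array_1) = temperature reading

Minimum in sensor_array_3: 17.9
Minimum in sensor_array_1: 20.1

Overall minimum: min(17.9, 20.1) = 17.9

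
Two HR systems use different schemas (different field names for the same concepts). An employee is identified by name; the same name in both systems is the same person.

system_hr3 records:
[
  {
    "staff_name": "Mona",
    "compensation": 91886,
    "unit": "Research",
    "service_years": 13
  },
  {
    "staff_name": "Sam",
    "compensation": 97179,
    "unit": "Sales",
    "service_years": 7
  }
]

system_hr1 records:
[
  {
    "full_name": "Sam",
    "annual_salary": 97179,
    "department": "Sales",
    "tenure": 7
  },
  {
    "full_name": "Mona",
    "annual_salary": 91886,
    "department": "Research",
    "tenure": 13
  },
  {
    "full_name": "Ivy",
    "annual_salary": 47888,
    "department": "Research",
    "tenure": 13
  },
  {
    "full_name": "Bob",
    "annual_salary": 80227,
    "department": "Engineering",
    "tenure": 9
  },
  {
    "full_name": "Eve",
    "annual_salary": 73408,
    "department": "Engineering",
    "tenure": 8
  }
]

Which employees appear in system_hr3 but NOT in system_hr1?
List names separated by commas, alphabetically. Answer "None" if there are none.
None

Schema mapping: "staff_name" (system_hr3) = "full_name" (system_hr1) = employee name

Names in system_hr3: ['Mona', 'Sam']
Names in system_hr1: ['Bob', 'Eve', 'Ivy', 'Mona', 'Sam']

In system_hr3 but not system_hr1: None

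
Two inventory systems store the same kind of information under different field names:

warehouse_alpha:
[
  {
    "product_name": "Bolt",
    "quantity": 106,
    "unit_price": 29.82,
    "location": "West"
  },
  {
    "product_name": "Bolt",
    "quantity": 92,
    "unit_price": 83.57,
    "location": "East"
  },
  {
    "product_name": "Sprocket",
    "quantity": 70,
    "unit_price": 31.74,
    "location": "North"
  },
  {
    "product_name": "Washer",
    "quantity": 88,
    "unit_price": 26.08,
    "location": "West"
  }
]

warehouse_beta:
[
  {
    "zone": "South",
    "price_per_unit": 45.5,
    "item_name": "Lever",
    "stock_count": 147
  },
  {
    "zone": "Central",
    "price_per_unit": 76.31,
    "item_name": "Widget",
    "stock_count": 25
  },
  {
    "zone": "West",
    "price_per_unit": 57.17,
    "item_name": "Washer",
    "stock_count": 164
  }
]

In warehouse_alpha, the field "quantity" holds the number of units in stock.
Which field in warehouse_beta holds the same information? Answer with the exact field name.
stock_count

In warehouse_alpha, "quantity" holds the number of units in stock.
The fields in warehouse_beta are: "zone", "price_per_unit", "item_name", "stock_count".
"stock_count" is the match: the name refers to the same concept and its values are whole-number counts (e.g. 147, 25).
The other fields ("zone", "price_per_unit", "item_name") hold different kinds of data.

So "quantity" in warehouse_alpha corresponds to "stock_count" in warehouse_beta.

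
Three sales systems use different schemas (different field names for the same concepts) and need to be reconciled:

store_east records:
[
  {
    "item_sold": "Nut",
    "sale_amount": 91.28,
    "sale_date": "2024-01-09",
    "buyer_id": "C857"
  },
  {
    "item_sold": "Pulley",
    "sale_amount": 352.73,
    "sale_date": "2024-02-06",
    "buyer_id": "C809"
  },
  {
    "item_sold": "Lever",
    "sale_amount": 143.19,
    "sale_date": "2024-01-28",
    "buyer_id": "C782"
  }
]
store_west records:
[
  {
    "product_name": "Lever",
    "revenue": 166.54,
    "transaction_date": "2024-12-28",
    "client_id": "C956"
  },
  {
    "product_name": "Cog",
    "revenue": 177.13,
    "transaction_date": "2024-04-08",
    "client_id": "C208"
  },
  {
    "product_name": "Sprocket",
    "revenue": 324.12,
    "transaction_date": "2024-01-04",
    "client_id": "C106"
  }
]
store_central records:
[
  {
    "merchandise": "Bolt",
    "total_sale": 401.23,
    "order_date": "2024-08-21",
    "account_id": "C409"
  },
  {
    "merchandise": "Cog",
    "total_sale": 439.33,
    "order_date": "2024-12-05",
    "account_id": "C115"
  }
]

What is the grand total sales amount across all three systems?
2095.55

Schema reconciliation - all amount fields map to sale amount:

store_east (sale_amount): 587.2
store_west (revenue): 667.79
store_central (total_sale): 840.56

Grand total: 2095.55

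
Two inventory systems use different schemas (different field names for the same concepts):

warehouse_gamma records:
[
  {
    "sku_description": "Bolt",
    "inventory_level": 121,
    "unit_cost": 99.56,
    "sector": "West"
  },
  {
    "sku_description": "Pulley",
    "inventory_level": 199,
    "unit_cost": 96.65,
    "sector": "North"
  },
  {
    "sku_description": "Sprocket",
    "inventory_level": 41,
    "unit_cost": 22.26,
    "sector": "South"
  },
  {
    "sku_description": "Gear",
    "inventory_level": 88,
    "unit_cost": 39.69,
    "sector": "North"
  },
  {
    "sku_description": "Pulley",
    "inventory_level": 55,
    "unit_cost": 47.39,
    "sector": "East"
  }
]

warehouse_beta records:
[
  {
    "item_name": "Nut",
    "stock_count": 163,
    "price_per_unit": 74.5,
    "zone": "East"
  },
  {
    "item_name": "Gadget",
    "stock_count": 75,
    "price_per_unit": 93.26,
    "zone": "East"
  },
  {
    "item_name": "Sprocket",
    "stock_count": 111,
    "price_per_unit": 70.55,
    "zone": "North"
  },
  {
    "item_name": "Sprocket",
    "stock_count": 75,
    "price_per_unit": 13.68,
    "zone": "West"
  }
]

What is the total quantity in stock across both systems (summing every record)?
928

To reconcile these schemas, identify the field holding the quantity in stock in each system:
1. In warehouse_gamma it is "inventory_level"
2. In warehouse_beta it is "stock_count"

From warehouse_gamma: 121 + 199 + 41 + 88 + 55 = 504
From warehouse_beta: 163 + 75 + 111 + 75 = 424

Total: 504 + 424 = 928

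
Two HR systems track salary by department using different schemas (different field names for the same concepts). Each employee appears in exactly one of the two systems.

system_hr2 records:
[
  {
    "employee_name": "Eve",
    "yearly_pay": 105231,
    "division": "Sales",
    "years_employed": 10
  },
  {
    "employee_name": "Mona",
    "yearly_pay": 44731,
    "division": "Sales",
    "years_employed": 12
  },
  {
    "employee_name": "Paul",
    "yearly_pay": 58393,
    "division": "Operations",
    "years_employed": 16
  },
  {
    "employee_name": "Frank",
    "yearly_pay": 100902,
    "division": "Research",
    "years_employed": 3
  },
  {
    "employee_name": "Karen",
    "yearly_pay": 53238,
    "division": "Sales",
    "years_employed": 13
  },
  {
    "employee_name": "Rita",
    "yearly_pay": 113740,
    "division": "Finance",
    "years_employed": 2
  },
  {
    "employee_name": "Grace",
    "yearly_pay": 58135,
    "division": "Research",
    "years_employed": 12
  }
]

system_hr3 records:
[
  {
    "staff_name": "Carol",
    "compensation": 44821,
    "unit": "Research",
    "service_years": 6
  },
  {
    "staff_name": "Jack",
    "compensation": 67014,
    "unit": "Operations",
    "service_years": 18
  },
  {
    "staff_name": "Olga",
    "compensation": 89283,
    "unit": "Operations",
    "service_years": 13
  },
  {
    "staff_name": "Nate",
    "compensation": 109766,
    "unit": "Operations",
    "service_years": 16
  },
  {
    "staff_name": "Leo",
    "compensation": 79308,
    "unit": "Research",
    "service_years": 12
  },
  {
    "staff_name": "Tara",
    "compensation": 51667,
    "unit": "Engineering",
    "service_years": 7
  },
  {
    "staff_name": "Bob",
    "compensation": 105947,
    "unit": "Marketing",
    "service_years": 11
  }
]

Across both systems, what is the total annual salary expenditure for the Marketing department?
105947

Schema mappings:
- "division" (system_hr2) = "unit" (system_hr3) = department
- "yearly_pay" (system_hr2) = "compensation" (system_hr3) = salary

Marketing salaries from system_hr2: 0
Marketing salaries from system_hr3: 105947

Total: 0 + 105947 = 105947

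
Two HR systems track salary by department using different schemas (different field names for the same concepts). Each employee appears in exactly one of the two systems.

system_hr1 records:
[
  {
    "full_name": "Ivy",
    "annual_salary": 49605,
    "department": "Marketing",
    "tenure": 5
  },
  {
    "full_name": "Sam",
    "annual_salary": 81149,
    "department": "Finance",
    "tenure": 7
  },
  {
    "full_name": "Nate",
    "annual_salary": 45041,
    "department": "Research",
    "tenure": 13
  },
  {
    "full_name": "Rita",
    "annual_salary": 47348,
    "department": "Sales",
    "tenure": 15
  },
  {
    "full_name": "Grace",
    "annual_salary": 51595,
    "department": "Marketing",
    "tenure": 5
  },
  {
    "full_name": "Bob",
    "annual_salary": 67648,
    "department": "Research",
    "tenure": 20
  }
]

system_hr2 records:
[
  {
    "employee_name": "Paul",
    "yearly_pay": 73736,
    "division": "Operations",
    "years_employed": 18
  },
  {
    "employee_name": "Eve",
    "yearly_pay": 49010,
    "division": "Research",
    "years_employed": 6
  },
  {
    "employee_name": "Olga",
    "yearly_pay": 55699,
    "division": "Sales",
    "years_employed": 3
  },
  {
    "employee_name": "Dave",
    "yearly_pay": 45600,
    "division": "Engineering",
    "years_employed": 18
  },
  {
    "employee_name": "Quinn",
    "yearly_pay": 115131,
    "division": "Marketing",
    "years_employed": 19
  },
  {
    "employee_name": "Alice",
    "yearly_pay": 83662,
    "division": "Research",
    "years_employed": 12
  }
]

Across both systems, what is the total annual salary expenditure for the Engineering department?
45600

Schema mappings:
- "department" (system_hr1) = "division" (system_hr2) = department
- "annual_salary" (system_hr1) = "yearly_pay" (system_hr2) = salary

Engineering salaries from system_hr1: 0
Engineering salaries from system_hr2: 45600

Total: 0 + 45600 = 45600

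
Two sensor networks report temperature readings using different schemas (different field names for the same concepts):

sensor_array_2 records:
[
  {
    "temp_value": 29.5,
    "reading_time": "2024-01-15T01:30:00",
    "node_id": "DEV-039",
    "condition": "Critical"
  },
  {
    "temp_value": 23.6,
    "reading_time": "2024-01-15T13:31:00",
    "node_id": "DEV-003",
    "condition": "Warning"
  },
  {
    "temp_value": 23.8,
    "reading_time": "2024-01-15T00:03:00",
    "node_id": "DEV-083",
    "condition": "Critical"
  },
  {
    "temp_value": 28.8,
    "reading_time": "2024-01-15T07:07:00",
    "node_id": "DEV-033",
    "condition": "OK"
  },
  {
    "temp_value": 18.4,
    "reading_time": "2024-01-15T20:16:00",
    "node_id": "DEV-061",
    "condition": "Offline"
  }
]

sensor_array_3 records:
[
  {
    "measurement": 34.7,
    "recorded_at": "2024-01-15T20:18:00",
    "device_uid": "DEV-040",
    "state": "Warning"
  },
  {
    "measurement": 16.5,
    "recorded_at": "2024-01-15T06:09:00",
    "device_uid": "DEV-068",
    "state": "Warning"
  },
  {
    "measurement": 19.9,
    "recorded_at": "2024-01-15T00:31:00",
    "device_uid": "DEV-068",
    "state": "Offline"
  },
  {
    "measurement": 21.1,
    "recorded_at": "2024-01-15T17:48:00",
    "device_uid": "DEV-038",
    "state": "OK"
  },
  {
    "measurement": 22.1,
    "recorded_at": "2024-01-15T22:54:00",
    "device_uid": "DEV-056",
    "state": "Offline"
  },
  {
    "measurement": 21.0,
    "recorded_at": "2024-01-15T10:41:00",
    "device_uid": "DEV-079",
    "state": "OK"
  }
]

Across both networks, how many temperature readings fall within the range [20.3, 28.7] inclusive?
5

Schema mapping: "temp_value" (sensor_array_2) = "measurement" (sensor_array_3) = temperature

Readings in [20.3, 28.7] from sensor_array_2: 2
Readings in [20.3, 28.7] from sensor_array_3: 3

Total count: 2 + 3 = 5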